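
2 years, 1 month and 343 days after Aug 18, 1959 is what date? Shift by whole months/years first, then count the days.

August 27, 1962

Advancing 2 years, 1 month and 343 days from August 18, 1959: first the month/year part, then the days.
+2 years → 1961; month 8 + 1 = 9 → September 1961.
Day 18 is valid in September, giving September 18, 1961.
Now add 343 days from September 18, 1961.
September has 30 days, so 30 − 18 = 12 days remain after September 18, 1961; 343 − 12 = 331 left.
October 1961 has 31 days: 331 − 31 = 300 left.
November 1961 has 30 days: 300 − 30 = 270 left.
December 1961 has 31 days: 270 − 31 = 239 left.
January 1962 has 31 days: 239 − 31 = 208 left.
February 1962 has 28 days (1962 is not a leap year): 208 − 28 = 180 left.
March 1962 has 31 days: 180 − 31 = 149 left.
April 1962 has 30 days: 149 − 30 = 119 left.
May 1962 has 31 days: 119 − 31 = 88 left.
June 1962 has 30 days: 88 − 30 = 58 left.
July 1962 has 31 days: 58 − 31 = 27 left.
27 days into August 1962 → August 27, 1962.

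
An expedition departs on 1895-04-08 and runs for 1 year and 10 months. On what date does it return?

Counting forward 1 year and 10 months from April 8, 1895.
+1 year → 1896; month 4 + 10 = 14, which is month 2 of year 1897 → February 1897.
Day 8 is valid in February, giving February 8, 1897.

February 8, 1897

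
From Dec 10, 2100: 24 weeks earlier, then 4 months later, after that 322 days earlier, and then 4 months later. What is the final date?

Counting back 24 weeks (= 168 days) from December 10, 2100:
Going back 10 days from December 10, 2100 reaches the end of the previous month; 168 − 10 = 158 left.
November 2100 has 30 days: 158 − 30 = 128 left.
October 2100 has 31 days: 128 − 31 = 97 left.
September 2100 has 30 days: 97 − 30 = 67 left.
August 2100 has 31 days: 67 − 31 = 36 left.
July 2100 has 31 days: 36 − 31 = 5 left.
June 2100 has 30 days; 30 − 5 = 25 → June 25, 2100.
Advancing 4 months from June 25, 2100:
month 6 + 4 = 10 → October 2100.
Day 25 is valid in October, giving October 25, 2100.
Counting back 322 days from October 25, 2100:
Going back 25 days from October 25, 2100 reaches the end of the previous month; 322 − 25 = 297 left.
September 2100 has 30 days: 297 − 30 = 267 left.
August 2100 has 31 days: 267 − 31 = 236 left.
July 2100 has 31 days: 236 − 31 = 205 left.
June 2100 has 30 days: 205 − 30 = 175 left.
May 2100 has 31 days: 175 − 31 = 144 left.
April 2100 has 30 days: 144 − 30 = 114 left.
March 2100 has 31 days: 114 − 31 = 83 left.
February 2100 has 28 days (2100 is not a leap year (divisible by 100 but not 400)): 83 − 28 = 55 left.
January 2100 has 31 days: 55 − 31 = 24 left.
December 2099 has 31 days; 31 − 24 = 7 → December 7, 2099.
Adding 4 months from December 7, 2099:
month 12 + 4 = 16, which is month 4 of year 2100 → April 2100.
Day 7 is valid in April, giving April 7, 2100.

April 7, 2100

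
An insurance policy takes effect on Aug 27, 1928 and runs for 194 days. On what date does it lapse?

March 9, 1929

Adding 194 days from August 27, 1928.
August has 31 days, so 31 − 27 = 4 days remain after August 27, 1928; 194 − 4 = 190 left.
September 1928 has 30 days: 190 − 30 = 160 left.
October 1928 has 31 days: 160 − 31 = 129 left.
November 1928 has 30 days: 129 − 30 = 99 left.
December 1928 has 31 days: 99 − 31 = 68 left.
January 1929 has 31 days: 68 − 31 = 37 left.
February 1929 has 28 days (1929 is not a leap year): 37 − 28 = 9 left.
9 days into March 1929 → March 9, 1929.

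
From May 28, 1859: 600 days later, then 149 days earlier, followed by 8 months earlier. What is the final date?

December 21, 1859

Counting forward 600 days from May 28, 1859:
May has 31 days, so 31 − 28 = 3 days remain after May 28, 1859; 600 − 3 = 597 left.
June 1859 has 30 days: 597 − 30 = 567 left.
July 1859 has 31 days: 567 − 31 = 536 left.
August 1859 has 31 days: 536 − 31 = 505 left.
September 1859 has 30 days: 505 − 30 = 475 left.
October 1859 has 31 days: 475 − 31 = 444 left.
November 1859 has 30 days: 444 − 30 = 414 left.
December 1859 has 31 days: 414 − 31 = 383 left.
January 1860 has 31 days: 383 − 31 = 352 left.
February 1860 has 29 days (1860 is a leap year): 352 − 29 = 323 left.
March 1860 has 31 days: 323 − 31 = 292 left.
April 1860 has 30 days: 292 − 30 = 262 left.
May 1860 has 31 days: 262 − 31 = 231 left.
June 1860 has 30 days: 231 − 30 = 201 left.
July 1860 has 31 days: 201 − 31 = 170 left.
August 1860 has 31 days: 170 − 31 = 139 left.
September 1860 has 30 days: 139 − 30 = 109 left.
October 1860 has 31 days: 109 − 31 = 78 left.
November 1860 has 30 days: 78 − 30 = 48 left.
December 1860 has 31 days: 48 − 31 = 17 left.
17 days into January 1861 → January 17, 1861.
Subtracting 149 days from January 17, 1861:
Going back 17 days from January 17, 1861 reaches the end of the previous month; 149 − 17 = 132 left.
December 1860 has 31 days: 132 − 31 = 101 left.
November 1860 has 30 days: 101 − 30 = 71 left.
October 1860 has 31 days: 71 − 31 = 40 left.
September 1860 has 30 days: 40 − 30 = 10 left.
August 1860 has 31 days; 31 − 10 = 21 → August 21, 1860.
Subtracting 8 months from August 21, 1860:
month 8 − 8 = 0, which is month 12 of year 1859 → December 1859.
Day 21 is valid in December, giving December 21, 1859.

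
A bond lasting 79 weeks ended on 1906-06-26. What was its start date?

Subtracting 79 weeks = 553 days from June 26, 1906.
Going back 26 days from June 26, 1906 reaches the end of the previous month; 553 − 26 = 527 left.
May 1906 has 31 days: 527 − 31 = 496 left.
April 1906 has 30 days: 496 − 30 = 466 left.
March 1906 has 31 days: 466 − 31 = 435 left.
February 1906 has 28 days (1906 is not a leap year): 435 − 28 = 407 left.
January 1906 has 31 days: 407 − 31 = 376 left.
December 1905 has 31 days: 376 − 31 = 345 left.
November 1905 has 30 days: 345 − 30 = 315 left.
October 1905 has 31 days: 315 − 31 = 284 left.
September 1905 has 30 days: 284 − 30 = 254 left.
August 1905 has 31 days: 254 − 31 = 223 left.
July 1905 has 31 days: 223 − 31 = 192 left.
June 1905 has 30 days: 192 − 30 = 162 left.
May 1905 has 31 days: 162 − 31 = 131 left.
April 1905 has 30 days: 131 − 30 = 101 left.
March 1905 has 31 days: 101 − 31 = 70 left.
February 1905 has 28 days (1905 is not a leap year): 70 − 28 = 42 left.
January 1905 has 31 days: 42 − 31 = 11 left.
December 1904 has 31 days; 31 − 11 = 20 → December 20, 1904.

December 20, 1904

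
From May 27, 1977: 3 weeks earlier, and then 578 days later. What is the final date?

December 5, 1978

Counting back 3 weeks (= 21 days) from May 27, 1977:
27 − 21 = 6, still in May 1977.
Advancing 578 days from May 6, 1977:
May has 31 days, so 31 − 6 = 25 days remain after May 6, 1977; 578 − 25 = 553 left.
June 1977 has 30 days: 553 − 30 = 523 left.
July 1977 has 31 days: 523 − 31 = 492 left.
August 1977 has 31 days: 492 − 31 = 461 left.
September 1977 has 30 days: 461 − 30 = 431 left.
October 1977 has 31 days: 431 − 31 = 400 left.
November 1977 has 30 days: 400 − 30 = 370 left.
December 1977 has 31 days: 370 − 31 = 339 left.
January 1978 has 31 days: 339 − 31 = 308 left.
February 1978 has 28 days (1978 is not a leap year): 308 − 28 = 280 left.
March 1978 has 31 days: 280 − 31 = 249 left.
April 1978 has 30 days: 249 − 30 = 219 left.
May 1978 has 31 days: 219 − 31 = 188 left.
June 1978 has 30 days: 188 − 30 = 158 left.
July 1978 has 31 days: 158 − 31 = 127 left.
August 1978 has 31 days: 127 − 31 = 96 left.
September 1978 has 30 days: 96 − 30 = 66 left.
October 1978 has 31 days: 66 − 31 = 35 left.
November 1978 has 30 days: 35 − 30 = 5 left.
5 days into December 1978 → December 5, 1978.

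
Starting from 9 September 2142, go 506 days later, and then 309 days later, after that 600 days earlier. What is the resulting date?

Adding 506 days from September 9, 2142:
September has 30 days, so 30 − 9 = 21 days remain after September 9, 2142; 506 − 21 = 485 left.
October 2142 has 31 days: 485 − 31 = 454 left.
November 2142 has 30 days: 454 − 30 = 424 left.
December 2142 has 31 days: 424 − 31 = 393 left.
January 2143 has 31 days: 393 − 31 = 362 left.
February 2143 has 28 days (2143 is not a leap year): 362 − 28 = 334 left.
March 2143 has 31 days: 334 − 31 = 303 left.
April 2143 has 30 days: 303 − 30 = 273 left.
May 2143 has 31 days: 273 − 31 = 242 left.
June 2143 has 30 days: 242 − 30 = 212 left.
July 2143 has 31 days: 212 − 31 = 181 left.
August 2143 has 31 days: 181 − 31 = 150 left.
September 2143 has 30 days: 150 − 30 = 120 left.
October 2143 has 31 days: 120 − 31 = 89 left.
November 2143 has 30 days: 89 − 30 = 59 left.
December 2143 has 31 days: 59 − 31 = 28 left.
28 days into January 2144 → January 28, 2144.
Adding 309 days from January 28, 2144:
January has 31 days, so 31 − 28 = 3 days remain after January 28, 2144; 309 − 3 = 306 left.
February 2144 has 29 days (2144 is a leap year): 306 − 29 = 277 left.
March 2144 has 31 days: 277 − 31 = 246 left.
April 2144 has 30 days: 246 − 30 = 216 left.
May 2144 has 31 days: 216 − 31 = 185 left.
June 2144 has 30 days: 185 − 30 = 155 left.
July 2144 has 31 days: 155 − 31 = 124 left.
August 2144 has 31 days: 124 − 31 = 93 left.
September 2144 has 30 days: 93 − 30 = 63 left.
October 2144 has 31 days: 63 − 31 = 32 left.
November 2144 has 30 days: 32 − 30 = 2 left.
2 days into December 2144 → December 2, 2144.
Counting back 600 days from December 2, 2144:
Going back 2 days from December 2, 2144 reaches the end of the previous month; 600 − 2 = 598 left.
November 2144 has 30 days: 598 − 30 = 568 left.
October 2144 has 31 days: 568 − 31 = 537 left.
September 2144 has 30 days: 537 − 30 = 507 left.
August 2144 has 31 days: 507 − 31 = 476 left.
July 2144 has 31 days: 476 − 31 = 445 left.
June 2144 has 30 days: 445 − 30 = 415 left.
May 2144 has 31 days: 415 − 31 = 384 left.
April 2144 has 30 days: 384 − 30 = 354 left.
March 2144 has 31 days: 354 − 31 = 323 left.
February 2144 has 29 days (2144 is a leap year): 323 − 29 = 294 left.
January 2144 has 31 days: 294 − 31 = 263 left.
December 2143 has 31 days: 263 − 31 = 232 left.
November 2143 has 30 days: 232 − 30 = 202 left.
October 2143 has 31 days: 202 − 31 = 171 left.
September 2143 has 30 days: 171 − 30 = 141 left.
August 2143 has 31 days: 141 − 31 = 110 left.
July 2143 has 31 days: 110 − 31 = 79 left.
June 2143 has 30 days: 79 − 30 = 49 left.
May 2143 has 31 days: 49 − 31 = 18 left.
April 2143 has 30 days; 30 − 18 = 12 → April 12, 2143.

April 12, 2143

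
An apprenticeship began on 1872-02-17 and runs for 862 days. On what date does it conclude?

Counting forward 862 days from February 17, 1872.
February has 29 days, so 29 − 17 = 12 days remain after February 17, 1872; 862 − 12 = 850 left.
March 1872 has 31 days: 850 − 31 = 819 left.
April 1872 has 30 days: 819 − 30 = 789 left.
May 1872 has 31 days: 789 − 31 = 758 left.
June 1872 has 30 days: 758 − 30 = 728 left.
July 1872 has 31 days: 728 − 31 = 697 left.
August 1872 has 31 days: 697 − 31 = 666 left.
September 1872 has 30 days: 666 − 30 = 636 left.
October 1872 has 31 days: 636 − 31 = 605 left.
November 1872 has 30 days: 605 − 30 = 575 left.
December 1872 has 31 days: 575 − 31 = 544 left.
January 1873 has 31 days: 544 − 31 = 513 left.
February 1873 has 28 days (1873 is not a leap year): 513 − 28 = 485 left.
March 1873 has 31 days: 485 − 31 = 454 left.
April 1873 has 30 days: 454 − 30 = 424 left.
May 1873 has 31 days: 424 − 31 = 393 left.
June 1873 has 30 days: 393 − 30 = 363 left.
July 1873 has 31 days: 363 − 31 = 332 left.
August 1873 has 31 days: 332 − 31 = 301 left.
September 1873 has 30 days: 301 − 30 = 271 left.
October 1873 has 31 days: 271 − 31 = 240 left.
November 1873 has 30 days: 240 − 30 = 210 left.
December 1873 has 31 days: 210 − 31 = 179 left.
January 1874 has 31 days: 179 − 31 = 148 left.
February 1874 has 28 days (1874 is not a leap year): 148 − 28 = 120 left.
March 1874 has 31 days: 120 − 31 = 89 left.
April 1874 has 30 days: 89 − 30 = 59 left.
May 1874 has 31 days: 59 − 31 = 28 left.
28 days into June 1874 → June 28, 1874.

June 28, 1874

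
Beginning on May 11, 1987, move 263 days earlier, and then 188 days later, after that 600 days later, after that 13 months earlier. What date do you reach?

Subtracting 263 days from May 11, 1987:
Going back 11 days from May 11, 1987 reaches the end of the previous month; 263 − 11 = 252 left.
April 1987 has 30 days: 252 − 30 = 222 left.
March 1987 has 31 days: 222 − 31 = 191 left.
February 1987 has 28 days (1987 is not a leap year): 191 − 28 = 163 left.
January 1987 has 31 days: 163 − 31 = 132 left.
December 1986 has 31 days: 132 − 31 = 101 left.
November 1986 has 30 days: 101 − 30 = 71 left.
October 1986 has 31 days: 71 − 31 = 40 left.
September 1986 has 30 days: 40 − 30 = 10 left.
August 1986 has 31 days; 31 − 10 = 21 → August 21, 1986.
Advancing 188 days from August 21, 1986:
August has 31 days, so 31 − 21 = 10 days remain after August 21, 1986; 188 − 10 = 178 left.
September 1986 has 30 days: 178 − 30 = 148 left.
October 1986 has 31 days: 148 − 31 = 117 left.
November 1986 has 30 days: 117 − 30 = 87 left.
December 1986 has 31 days: 87 − 31 = 56 left.
January 1987 has 31 days: 56 − 31 = 25 left.
25 days into February 1987 → February 25, 1987.
Advancing 600 days from February 25, 1987:
February has 28 days, so 28 − 25 = 3 days remain after February 25, 1987; 600 − 3 = 597 left.
March 1987 has 31 days: 597 − 31 = 566 left.
April 1987 has 30 days: 566 − 30 = 536 left.
May 1987 has 31 days: 536 − 31 = 505 left.
June 1987 has 30 days: 505 − 30 = 475 left.
July 1987 has 31 days: 475 − 31 = 444 left.
August 1987 has 31 days: 444 − 31 = 413 left.
September 1987 has 30 days: 413 − 30 = 383 left.
October 1987 has 31 days: 383 − 31 = 352 left.
November 1987 has 30 days: 352 − 30 = 322 left.
December 1987 has 31 days: 322 − 31 = 291 left.
January 1988 has 31 days: 291 − 31 = 260 left.
February 1988 has 29 days (1988 is a leap year): 260 − 29 = 231 left.
March 1988 has 31 days: 231 − 31 = 200 left.
April 1988 has 30 days: 200 − 30 = 170 left.
May 1988 has 31 days: 170 − 31 = 139 left.
June 1988 has 30 days: 139 − 30 = 109 left.
July 1988 has 31 days: 109 − 31 = 78 left.
August 1988 has 31 days: 78 − 31 = 47 left.
September 1988 has 30 days: 47 − 30 = 17 left.
17 days into October 1988 → October 17, 1988.
Going back 13 months from October 17, 1988:
month 10 − 13 = -3, which is month 9 of year 1987 → September 1987.
Day 17 is valid in September, giving September 17, 1987.

September 17, 1987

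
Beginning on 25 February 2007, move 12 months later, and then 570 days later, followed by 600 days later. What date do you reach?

May 10, 2011

Adding 12 months from February 25, 2007:
month 2 + 12 = 14, which is month 2 of year 2008 → February 2008.
Day 25 is valid in February, giving February 25, 2008.
Advancing 570 days from February 25, 2008:
February has 29 days, so 29 − 25 = 4 days remain after February 25, 2008; 570 − 4 = 566 left.
March 2008 has 31 days: 566 − 31 = 535 left.
April 2008 has 30 days: 535 − 30 = 505 left.
May 2008 has 31 days: 505 − 31 = 474 left.
June 2008 has 30 days: 474 − 30 = 444 left.
July 2008 has 31 days: 444 − 31 = 413 left.
August 2008 has 31 days: 413 − 31 = 382 left.
September 2008 has 30 days: 382 − 30 = 352 left.
October 2008 has 31 days: 352 − 31 = 321 left.
November 2008 has 30 days: 321 − 30 = 291 left.
December 2008 has 31 days: 291 − 31 = 260 left.
January 2009 has 31 days: 260 − 31 = 229 left.
February 2009 has 28 days (2009 is not a leap year): 229 − 28 = 201 left.
March 2009 has 31 days: 201 − 31 = 170 left.
April 2009 has 30 days: 170 − 30 = 140 left.
May 2009 has 31 days: 140 − 31 = 109 left.
June 2009 has 30 days: 109 − 30 = 79 left.
July 2009 has 31 days: 79 − 31 = 48 left.
August 2009 has 31 days: 48 − 31 = 17 left.
17 days into September 2009 → September 17, 2009.
Adding 600 days from September 17, 2009:
September has 30 days, so 30 − 17 = 13 days remain after September 17, 2009; 600 − 13 = 587 left.
October 2009 has 31 days: 587 − 31 = 556 left.
November 2009 has 30 days: 556 − 30 = 526 left.
December 2009 has 31 days: 526 − 31 = 495 left.
January 2010 has 31 days: 495 − 31 = 464 left.
February 2010 has 28 days (2010 is not a leap year): 464 − 28 = 436 left.
March 2010 has 31 days: 436 − 31 = 405 left.
April 2010 has 30 days: 405 − 30 = 375 left.
May 2010 has 31 days: 375 − 31 = 344 left.
June 2010 has 30 days: 344 − 30 = 314 left.
July 2010 has 31 days: 314 − 31 = 283 left.
August 2010 has 31 days: 283 − 31 = 252 left.
September 2010 has 30 days: 252 − 30 = 222 left.
October 2010 has 31 days: 222 − 31 = 191 left.
November 2010 has 30 days: 191 − 30 = 161 left.
December 2010 has 31 days: 161 − 31 = 130 left.
January 2011 has 31 days: 130 − 31 = 99 left.
February 2011 has 28 days (2011 is not a leap year): 99 − 28 = 71 left.
March 2011 has 31 days: 71 − 31 = 40 left.
April 2011 has 30 days: 40 − 30 = 10 left.
10 days into May 2011 → May 10, 2011.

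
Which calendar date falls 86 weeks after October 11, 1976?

Advancing 86 weeks = 602 days from October 11, 1976.
October has 31 days, so 31 − 11 = 20 days remain after October 11, 1976; 602 − 20 = 582 left.
November 1976 has 30 days: 582 − 30 = 552 left.
December 1976 has 31 days: 552 − 31 = 521 left.
January 1977 has 31 days: 521 − 31 = 490 left.
February 1977 has 28 days (1977 is not a leap year): 490 − 28 = 462 left.
March 1977 has 31 days: 462 − 31 = 431 left.
April 1977 has 30 days: 431 − 30 = 401 left.
May 1977 has 31 days: 401 − 31 = 370 left.
June 1977 has 30 days: 370 − 30 = 340 left.
July 1977 has 31 days: 340 − 31 = 309 left.
August 1977 has 31 days: 309 − 31 = 278 left.
September 1977 has 30 days: 278 − 30 = 248 left.
October 1977 has 31 days: 248 − 31 = 217 left.
November 1977 has 30 days: 217 − 30 = 187 left.
December 1977 has 31 days: 187 − 31 = 156 left.
January 1978 has 31 days: 156 − 31 = 125 left.
February 1978 has 28 days (1978 is not a leap year): 125 − 28 = 97 left.
March 1978 has 31 days: 97 − 31 = 66 left.
April 1978 has 30 days: 66 − 30 = 36 left.
May 1978 has 31 days: 36 − 31 = 5 left.
5 days into June 1978 → June 5, 1978.

June 5, 1978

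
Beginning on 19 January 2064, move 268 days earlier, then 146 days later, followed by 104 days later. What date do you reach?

Subtracting 268 days from January 19, 2064:
Going back 19 days from January 19, 2064 reaches the end of the previous month; 268 − 19 = 249 left.
December 2063 has 31 days: 249 − 31 = 218 left.
November 2063 has 30 days: 218 − 30 = 188 left.
October 2063 has 31 days: 188 − 31 = 157 left.
September 2063 has 30 days: 157 − 30 = 127 left.
August 2063 has 31 days: 127 − 31 = 96 left.
July 2063 has 31 days: 96 − 31 = 65 left.
June 2063 has 30 days: 65 − 30 = 35 left.
May 2063 has 31 days: 35 − 31 = 4 left.
April 2063 has 30 days; 30 − 4 = 26 → April 26, 2063.
Counting forward 146 days from April 26, 2063:
April has 30 days, so 30 − 26 = 4 days remain after April 26, 2063; 146 − 4 = 142 left.
May 2063 has 31 days: 142 − 31 = 111 left.
June 2063 has 30 days: 111 − 30 = 81 left.
July 2063 has 31 days: 81 − 31 = 50 left.
August 2063 has 31 days: 50 − 31 = 19 left.
19 days into September 2063 → September 19, 2063.
Advancing 104 days from September 19, 2063:
September has 30 days, so 30 − 19 = 11 days remain after September 19, 2063; 104 − 11 = 93 left.
October 2063 has 31 days: 93 − 31 = 62 left.
November 2063 has 30 days: 62 − 30 = 32 left.
December 2063 has 31 days: 32 − 31 = 1 left.
1 day into January 2064 → January 1, 2064.

January 1, 2064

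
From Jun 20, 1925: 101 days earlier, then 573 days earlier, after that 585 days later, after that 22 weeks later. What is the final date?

Going back 101 days from June 20, 1925:
Going back 20 days from June 20, 1925 reaches the end of the previous month; 101 − 20 = 81 left.
May 1925 has 31 days: 81 − 31 = 50 left.
April 1925 has 30 days: 50 − 30 = 20 left.
March 1925 has 31 days; 31 − 20 = 11 → March 11, 1925.
Counting back 573 days from March 11, 1925:
Going back 11 days from March 11, 1925 reaches the end of the previous month; 573 − 11 = 562 left.
February 1925 has 28 days (1925 is not a leap year): 562 − 28 = 534 left.
January 1925 has 31 days: 534 − 31 = 503 left.
December 1924 has 31 days: 503 − 31 = 472 left.
November 1924 has 30 days: 472 − 30 = 442 left.
October 1924 has 31 days: 442 − 31 = 411 left.
September 1924 has 30 days: 411 − 30 = 381 left.
August 1924 has 31 days: 381 − 31 = 350 left.
July 1924 has 31 days: 350 − 31 = 319 left.
June 1924 has 30 days: 319 − 30 = 289 left.
May 1924 has 31 days: 289 − 31 = 258 left.
April 1924 has 30 days: 258 − 30 = 228 left.
March 1924 has 31 days: 228 − 31 = 197 left.
February 1924 has 29 days (1924 is a leap year): 197 − 29 = 168 left.
January 1924 has 31 days: 168 − 31 = 137 left.
December 1923 has 31 days: 137 − 31 = 106 left.
November 1923 has 30 days: 106 − 30 = 76 left.
October 1923 has 31 days: 76 − 31 = 45 left.
September 1923 has 30 days: 45 − 30 = 15 left.
August 1923 has 31 days; 31 − 15 = 16 → August 16, 1923.
Counting forward 585 days from August 16, 1923:
August has 31 days, so 31 − 16 = 15 days remain after August 16, 1923; 585 − 15 = 570 left.
September 1923 has 30 days: 570 − 30 = 540 left.
October 1923 has 31 days: 540 − 31 = 509 left.
November 1923 has 30 days: 509 − 30 = 479 left.
December 1923 has 31 days: 479 − 31 = 448 left.
January 1924 has 31 days: 448 − 31 = 417 left.
February 1924 has 29 days (1924 is a leap year): 417 − 29 = 388 left.
March 1924 has 31 days: 388 − 31 = 357 left.
April 1924 has 30 days: 357 − 30 = 327 left.
May 1924 has 31 days: 327 − 31 = 296 left.
June 1924 has 30 days: 296 − 30 = 266 left.
July 1924 has 31 days: 266 − 31 = 235 left.
August 1924 has 31 days: 235 − 31 = 204 left.
September 1924 has 30 days: 204 − 30 = 174 left.
October 1924 has 31 days: 174 − 31 = 143 left.
November 1924 has 30 days: 143 − 30 = 113 left.
December 1924 has 31 days: 113 − 31 = 82 left.
January 1925 has 31 days: 82 − 31 = 51 left.
February 1925 has 28 days (1925 is not a leap year): 51 − 28 = 23 left.
23 days into March 1925 → March 23, 1925.
Adding 22 weeks (= 154 days) from March 23, 1925:
March has 31 days, so 31 − 23 = 8 days remain after March 23, 1925; 154 − 8 = 146 left.
April 1925 has 30 days: 146 − 30 = 116 left.
May 1925 has 31 days: 116 − 31 = 85 left.
June 1925 has 30 days: 85 − 30 = 55 left.
July 1925 has 31 days: 55 − 31 = 24 left.
24 days into August 1925 → August 24, 1925.

August 24, 1925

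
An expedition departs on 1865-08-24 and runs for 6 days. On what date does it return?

August 30, 1865

Advancing 6 days from August 24, 1865.
August has 31 days; 24 + 6 = 30, still in August.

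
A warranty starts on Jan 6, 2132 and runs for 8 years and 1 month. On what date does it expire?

Counting forward 8 years and 1 month from January 6, 2132.
+8 years → 2140; month 1 + 1 = 2 → February 2140.
Day 6 is valid in February, giving February 6, 2140.

February 6, 2140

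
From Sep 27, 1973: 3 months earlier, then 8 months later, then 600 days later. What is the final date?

October 20, 1975

Subtracting 3 months from September 27, 1973:
month 9 − 3 = 6 → June 1973.
Day 27 is valid in June, giving June 27, 1973.
Advancing 8 months from June 27, 1973:
month 6 + 8 = 14, which is month 2 of year 1974 → February 1974.
Day 27 is valid in February, giving February 27, 1974.
Counting forward 600 days from February 27, 1974:
February has 28 days, so 28 − 27 = 1 day remains after February 27, 1974; 600 − 1 = 599 left.
March 1974 has 31 days: 599 − 31 = 568 left.
April 1974 has 30 days: 568 − 30 = 538 left.
May 1974 has 31 days: 538 − 31 = 507 left.
June 1974 has 30 days: 507 − 30 = 477 left.
July 1974 has 31 days: 477 − 31 = 446 left.
August 1974 has 31 days: 446 − 31 = 415 left.
September 1974 has 30 days: 415 − 30 = 385 left.
October 1974 has 31 days: 385 − 31 = 354 left.
November 1974 has 30 days: 354 − 30 = 324 left.
December 1974 has 31 days: 324 − 31 = 293 left.
January 1975 has 31 days: 293 − 31 = 262 left.
February 1975 has 28 days (1975 is not a leap year): 262 − 28 = 234 left.
March 1975 has 31 days: 234 − 31 = 203 left.
April 1975 has 30 days: 203 − 30 = 173 left.
May 1975 has 31 days: 173 − 31 = 142 left.
June 1975 has 30 days: 142 − 30 = 112 left.
July 1975 has 31 days: 112 − 31 = 81 left.
August 1975 has 31 days: 81 − 31 = 50 left.
September 1975 has 30 days: 50 − 30 = 20 left.
20 days into October 1975 → October 20, 1975.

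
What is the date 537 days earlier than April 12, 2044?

October 23, 2042

Going back 537 days from April 12, 2044.
Going back 12 days from April 12, 2044 reaches the end of the previous month; 537 − 12 = 525 left.
March 2044 has 31 days: 525 − 31 = 494 left.
February 2044 has 29 days (2044 is a leap year): 494 − 29 = 465 left.
January 2044 has 31 days: 465 − 31 = 434 left.
December 2043 has 31 days: 434 − 31 = 403 left.
November 2043 has 30 days: 403 − 30 = 373 left.
October 2043 has 31 days: 373 − 31 = 342 left.
September 2043 has 30 days: 342 − 30 = 312 left.
August 2043 has 31 days: 312 − 31 = 281 left.
July 2043 has 31 days: 281 − 31 = 250 left.
June 2043 has 30 days: 250 − 30 = 220 left.
May 2043 has 31 days: 220 − 31 = 189 left.
April 2043 has 30 days: 189 − 30 = 159 left.
March 2043 has 31 days: 159 − 31 = 128 left.
February 2043 has 28 days (2043 is not a leap year): 128 − 28 = 100 left.
January 2043 has 31 days: 100 − 31 = 69 left.
December 2042 has 31 days: 69 − 31 = 38 left.
November 2042 has 30 days: 38 − 30 = 8 left.
October 2042 has 31 days; 31 − 8 = 23 → October 23, 2042.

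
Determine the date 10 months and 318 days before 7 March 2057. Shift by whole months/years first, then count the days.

Subtracting 10 months and 318 days from March 7, 2057: first the month/year part, then the days.
month 3 − 10 = -7, which is month 5 of year 2056 → May 2056.
Day 7 is valid in May, giving May 7, 2056.
Now subtract 318 days from May 7, 2056.
Going back 7 days from May 7, 2056 reaches the end of the previous month; 318 − 7 = 311 left.
April 2056 has 30 days: 311 − 30 = 281 left.
March 2056 has 31 days: 281 − 31 = 250 left.
February 2056 has 29 days (2056 is a leap year): 250 − 29 = 221 left.
January 2056 has 31 days: 221 − 31 = 190 left.
December 2055 has 31 days: 190 − 31 = 159 left.
November 2055 has 30 days: 159 − 30 = 129 left.
October 2055 has 31 days: 129 − 31 = 98 left.
September 2055 has 30 days: 98 − 30 = 68 left.
August 2055 has 31 days: 68 − 31 = 37 left.
July 2055 has 31 days: 37 − 31 = 6 left.
June 2055 has 30 days; 30 − 6 = 24 → June 24, 2055.

June 24, 2055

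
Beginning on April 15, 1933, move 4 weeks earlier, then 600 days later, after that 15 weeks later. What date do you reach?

Going back 4 weeks (= 28 days) from April 15, 1933:
Going back 15 days from April 15, 1933 reaches the end of the previous month; 28 − 15 = 13 left.
March 1933 has 31 days; 31 − 13 = 18 → March 18, 1933.
Advancing 600 days from March 18, 1933:
March has 31 days, so 31 − 18 = 13 days remain after March 18, 1933; 600 − 13 = 587 left.
April 1933 has 30 days: 587 − 30 = 557 left.
May 1933 has 31 days: 557 − 31 = 526 left.
June 1933 has 30 days: 526 − 30 = 496 left.
July 1933 has 31 days: 496 − 31 = 465 left.
August 1933 has 31 days: 465 − 31 = 434 left.
September 1933 has 30 days: 434 − 30 = 404 left.
October 1933 has 31 days: 404 − 31 = 373 left.
November 1933 has 30 days: 373 − 30 = 343 left.
December 1933 has 31 days: 343 − 31 = 312 left.
January 1934 has 31 days: 312 − 31 = 281 left.
February 1934 has 28 days (1934 is not a leap year): 281 − 28 = 253 left.
March 1934 has 31 days: 253 − 31 = 222 left.
April 1934 has 30 days: 222 − 30 = 192 left.
May 1934 has 31 days: 192 − 31 = 161 left.
June 1934 has 30 days: 161 − 30 = 131 left.
July 1934 has 31 days: 131 − 31 = 100 left.
August 1934 has 31 days: 100 − 31 = 69 left.
September 1934 has 30 days: 69 − 30 = 39 left.
October 1934 has 31 days: 39 − 31 = 8 left.
8 days into November 1934 → November 8, 1934.
Advancing 15 weeks (= 105 days) from November 8, 1934:
November has 30 days, so 30 − 8 = 22 days remain after November 8, 1934; 105 − 22 = 83 left.
December 1934 has 31 days: 83 − 31 = 52 left.
January 1935 has 31 days: 52 − 31 = 21 left.
21 days into February 1935 → February 21, 1935.

February 21, 1935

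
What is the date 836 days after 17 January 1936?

May 2, 1938

Advancing 836 days from January 17, 1936.
January has 31 days, so 31 − 17 = 14 days remain after January 17, 1936; 836 − 14 = 822 left.
February 1936 has 29 days (1936 is a leap year): 822 − 29 = 793 left.
March 1936 has 31 days: 793 − 31 = 762 left.
April 1936 has 30 days: 762 − 30 = 732 left.
May 1936 has 31 days: 732 − 31 = 701 left.
June 1936 has 30 days: 701 − 30 = 671 left.
July 1936 has 31 days: 671 − 31 = 640 left.
August 1936 has 31 days: 640 − 31 = 609 left.
September 1936 has 30 days: 609 − 30 = 579 left.
October 1936 has 31 days: 579 − 31 = 548 left.
November 1936 has 30 days: 548 − 30 = 518 left.
December 1936 has 31 days: 518 − 31 = 487 left.
January 1937 has 31 days: 487 − 31 = 456 left.
February 1937 has 28 days (1937 is not a leap year): 456 − 28 = 428 left.
March 1937 has 31 days: 428 − 31 = 397 left.
April 1937 has 30 days: 397 − 30 = 367 left.
May 1937 has 31 days: 367 − 31 = 336 left.
June 1937 has 30 days: 336 − 30 = 306 left.
July 1937 has 31 days: 306 − 31 = 275 left.
August 1937 has 31 days: 275 − 31 = 244 left.
September 1937 has 30 days: 244 − 30 = 214 left.
October 1937 has 31 days: 214 − 31 = 183 left.
November 1937 has 30 days: 183 − 30 = 153 left.
December 1937 has 31 days: 153 − 31 = 122 left.
January 1938 has 31 days: 122 − 31 = 91 left.
February 1938 has 28 days (1938 is not a leap year): 91 − 28 = 63 left.
March 1938 has 31 days: 63 − 31 = 32 left.
April 1938 has 30 days: 32 − 30 = 2 left.
2 days into May 1938 → May 2, 1938.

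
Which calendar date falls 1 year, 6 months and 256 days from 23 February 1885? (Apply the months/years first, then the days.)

May 6, 1887

Counting forward 1 year, 6 months and 256 days from February 23, 1885: first the month/year part, then the days.
+1 year → 1886; month 2 + 6 = 8 → August 1886.
Day 23 is valid in August, giving August 23, 1886.
Now add 256 days from August 23, 1886.
August has 31 days, so 31 − 23 = 8 days remain after August 23, 1886; 256 − 8 = 248 left.
September 1886 has 30 days: 248 − 30 = 218 left.
October 1886 has 31 days: 218 − 31 = 187 left.
November 1886 has 30 days: 187 − 30 = 157 left.
December 1886 has 31 days: 157 − 31 = 126 left.
January 1887 has 31 days: 126 − 31 = 95 left.
February 1887 has 28 days (1887 is not a leap year): 95 − 28 = 67 left.
March 1887 has 31 days: 67 − 31 = 36 left.
April 1887 has 30 days: 36 − 30 = 6 left.
6 days into May 1887 → May 6, 1887.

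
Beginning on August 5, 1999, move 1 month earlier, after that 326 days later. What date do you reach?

May 26, 2000

Counting back 1 month from August 5, 1999:
month 8 − 1 = 7 → July 1999.
Day 5 is valid in July, giving July 5, 1999.
Advancing 326 days from July 5, 1999:
July has 31 days, so 31 − 5 = 26 days remain after July 5, 1999; 326 − 26 = 300 left.
August 1999 has 31 days: 300 − 31 = 269 left.
September 1999 has 30 days: 269 − 30 = 239 left.
October 1999 has 31 days: 239 − 31 = 208 left.
November 1999 has 30 days: 208 − 30 = 178 left.
December 1999 has 31 days: 178 − 31 = 147 left.
January 2000 has 31 days: 147 − 31 = 116 left.
February 2000 has 29 days (2000 is a leap year (divisible by 400)): 116 − 29 = 87 left.
March 2000 has 31 days: 87 − 31 = 56 left.
April 2000 has 30 days: 56 − 30 = 26 left.
26 days into May 2000 → May 26, 2000.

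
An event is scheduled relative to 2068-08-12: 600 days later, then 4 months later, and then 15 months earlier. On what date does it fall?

Counting forward 600 days from August 12, 2068:
August has 31 days, so 31 − 12 = 19 days remain after August 12, 2068; 600 − 19 = 581 left.
September 2068 has 30 days: 581 − 30 = 551 left.
October 2068 has 31 days: 551 − 31 = 520 left.
November 2068 has 30 days: 520 − 30 = 490 left.
December 2068 has 31 days: 490 − 31 = 459 left.
January 2069 has 31 days: 459 − 31 = 428 left.
February 2069 has 28 days (2069 is not a leap year): 428 − 28 = 400 left.
March 2069 has 31 days: 400 − 31 = 369 left.
April 2069 has 30 days: 369 − 30 = 339 left.
May 2069 has 31 days: 339 − 31 = 308 left.
June 2069 has 30 days: 308 − 30 = 278 left.
July 2069 has 31 days: 278 − 31 = 247 left.
August 2069 has 31 days: 247 − 31 = 216 left.
September 2069 has 30 days: 216 − 30 = 186 left.
October 2069 has 31 days: 186 − 31 = 155 left.
November 2069 has 30 days: 155 − 30 = 125 left.
December 2069 has 31 days: 125 − 31 = 94 left.
January 2070 has 31 days: 94 − 31 = 63 left.
February 2070 has 28 days (2070 is not a leap year): 63 − 28 = 35 left.
March 2070 has 31 days: 35 − 31 = 4 left.
4 days into April 2070 → April 4, 2070.
Counting forward 4 months from April 4, 2070:
month 4 + 4 = 8 → August 2070.
Day 4 is valid in August, giving August 4, 2070.
Subtracting 15 months from August 4, 2070:
month 8 − 15 = -7, which is month 5 of year 2069 → May 2069.
Day 4 is valid in May, giving May 4, 2069.

May 4, 2069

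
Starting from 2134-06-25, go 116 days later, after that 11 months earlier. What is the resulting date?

Advancing 116 days from June 25, 2134:
June has 30 days, so 30 − 25 = 5 days remain after June 25, 2134; 116 − 5 = 111 left.
July 2134 has 31 days: 111 − 31 = 80 left.
August 2134 has 31 days: 80 − 31 = 49 left.
September 2134 has 30 days: 49 − 30 = 19 left.
19 days into October 2134 → October 19, 2134.
Counting back 11 months from October 19, 2134:
month 10 − 11 = -1, which is month 11 of year 2133 → November 2133.
Day 19 is valid in November, giving November 19, 2133.

November 19, 2133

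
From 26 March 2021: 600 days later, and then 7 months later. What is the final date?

June 16, 2023

Adding 600 days from March 26, 2021:
March has 31 days, so 31 − 26 = 5 days remain after March 26, 2021; 600 − 5 = 595 left.
April 2021 has 30 days: 595 − 30 = 565 left.
May 2021 has 31 days: 565 − 31 = 534 left.
June 2021 has 30 days: 534 − 30 = 504 left.
July 2021 has 31 days: 504 − 31 = 473 left.
August 2021 has 31 days: 473 − 31 = 442 left.
September 2021 has 30 days: 442 − 30 = 412 left.
October 2021 has 31 days: 412 − 31 = 381 left.
November 2021 has 30 days: 381 − 30 = 351 left.
December 2021 has 31 days: 351 − 31 = 320 left.
January 2022 has 31 days: 320 − 31 = 289 left.
February 2022 has 28 days (2022 is not a leap year): 289 − 28 = 261 left.
March 2022 has 31 days: 261 − 31 = 230 left.
April 2022 has 30 days: 230 − 30 = 200 left.
May 2022 has 31 days: 200 − 31 = 169 left.
June 2022 has 30 days: 169 − 30 = 139 left.
July 2022 has 31 days: 139 − 31 = 108 left.
August 2022 has 31 days: 108 − 31 = 77 left.
September 2022 has 30 days: 77 − 30 = 47 left.
October 2022 has 31 days: 47 − 31 = 16 left.
16 days into November 2022 → November 16, 2022.
Advancing 7 months from November 16, 2022:
month 11 + 7 = 18, which is month 6 of year 2023 → June 2023.
Day 16 is valid in June, giving June 16, 2023.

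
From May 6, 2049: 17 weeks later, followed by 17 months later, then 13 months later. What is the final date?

Counting forward 17 weeks (= 119 days) from May 6, 2049:
May has 31 days, so 31 − 6 = 25 days remain after May 6, 2049; 119 − 25 = 94 left.
June 2049 has 30 days: 94 − 30 = 64 left.
July 2049 has 31 days: 64 − 31 = 33 left.
August 2049 has 31 days: 33 − 31 = 2 left.
2 days into September 2049 → September 2, 2049.
Advancing 17 months from September 2, 2049:
month 9 + 17 = 26, which is month 2 of year 2051 → February 2051.
Day 2 is valid in February, giving February 2, 2051.
Advancing 13 months from February 2, 2051:
month 2 + 13 = 15, which is month 3 of year 2052 → March 2052.
Day 2 is valid in March, giving March 2, 2052.

March 2, 2052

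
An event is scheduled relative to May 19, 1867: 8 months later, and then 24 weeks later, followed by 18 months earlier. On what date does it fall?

Adding 8 months from May 19, 1867:
month 5 + 8 = 13, which is month 1 of year 1868 → January 1868.
Day 19 is valid in January, giving January 19, 1868.
Adding 24 weeks (= 168 days) from January 19, 1868:
January has 31 days, so 31 − 19 = 12 days remain after January 19, 1868; 168 − 12 = 156 left.
February 1868 has 29 days (1868 is a leap year): 156 − 29 = 127 left.
March 1868 has 31 days: 127 − 31 = 96 left.
April 1868 has 30 days: 96 − 30 = 66 left.
May 1868 has 31 days: 66 − 31 = 35 left.
June 1868 has 30 days: 35 − 30 = 5 left.
5 days into July 1868 → July 5, 1868.
Counting back 18 months from July 5, 1868:
month 7 − 18 = -11, which is month 1 of year 1867 → January 1867.
Day 5 is valid in January, giving January 5, 1867.

January 5, 1867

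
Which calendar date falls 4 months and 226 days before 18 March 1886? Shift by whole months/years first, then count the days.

Subtracting 4 months and 226 days from March 18, 1886: first the month/year part, then the days.
month 3 − 4 = -1, which is month 11 of year 1885 → November 1885.
Day 18 is valid in November, giving November 18, 1885.
Now subtract 226 days from November 18, 1885.
Going back 18 days from November 18, 1885 reaches the end of the previous month; 226 − 18 = 208 left.
October 1885 has 31 days: 208 − 31 = 177 left.
September 1885 has 30 days: 177 − 30 = 147 left.
August 1885 has 31 days: 147 − 31 = 116 left.
July 1885 has 31 days: 116 − 31 = 85 left.
June 1885 has 30 days: 85 − 30 = 55 left.
May 1885 has 31 days: 55 − 31 = 24 left.
April 1885 has 30 days; 30 − 24 = 6 → April 6, 1885.

April 6, 1885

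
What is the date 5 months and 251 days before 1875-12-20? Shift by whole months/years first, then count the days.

November 11, 1874

Counting back 5 months and 251 days from December 20, 1875: first the month/year part, then the days.
month 12 − 5 = 7 → July 1875.
Day 20 is valid in July, giving July 20, 1875.
Now subtract 251 days from July 20, 1875.
Going back 20 days from July 20, 1875 reaches the end of the previous month; 251 − 20 = 231 left.
June 1875 has 30 days: 231 − 30 = 201 left.
May 1875 has 31 days: 201 − 31 = 170 left.
April 1875 has 30 days: 170 − 30 = 140 left.
March 1875 has 31 days: 140 − 31 = 109 left.
February 1875 has 28 days (1875 is not a leap year): 109 − 28 = 81 left.
January 1875 has 31 days: 81 − 31 = 50 left.
December 1874 has 31 days: 50 − 31 = 19 left.
November 1874 has 30 days; 30 − 19 = 11 → November 11, 1874.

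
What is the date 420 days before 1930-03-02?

Counting back 420 days from March 2, 1930.
Going back 2 days from March 2, 1930 reaches the end of the previous month; 420 − 2 = 418 left.
February 1930 has 28 days (1930 is not a leap year): 418 − 28 = 390 left.
January 1930 has 31 days: 390 − 31 = 359 left.
December 1929 has 31 days: 359 − 31 = 328 left.
November 1929 has 30 days: 328 − 30 = 298 left.
October 1929 has 31 days: 298 − 31 = 267 left.
September 1929 has 30 days: 267 − 30 = 237 left.
August 1929 has 31 days: 237 − 31 = 206 left.
July 1929 has 31 days: 206 − 31 = 175 left.
June 1929 has 30 days: 175 − 30 = 145 left.
May 1929 has 31 days: 145 − 31 = 114 left.
April 1929 has 30 days: 114 − 30 = 84 left.
March 1929 has 31 days: 84 − 31 = 53 left.
February 1929 has 28 days (1929 is not a leap year): 53 − 28 = 25 left.
January 1929 has 31 days; 31 − 25 = 6 → January 6, 1929.

January 6, 1929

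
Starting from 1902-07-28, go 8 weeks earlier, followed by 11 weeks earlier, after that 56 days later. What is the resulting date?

Counting back 8 weeks (= 56 days) from July 28, 1902:
Going back 28 days from July 28, 1902 reaches the end of the previous month; 56 − 28 = 28 left.
June 1902 has 30 days; 30 − 28 = 2 → June 2, 1902.
Going back 11 weeks (= 77 days) from June 2, 1902:
Going back 2 days from June 2, 1902 reaches the end of the previous month; 77 − 2 = 75 left.
May 1902 has 31 days: 75 − 31 = 44 left.
April 1902 has 30 days: 44 − 30 = 14 left.
March 1902 has 31 days; 31 − 14 = 17 → March 17, 1902.
Counting forward 56 days from March 17, 1902:
March has 31 days, so 31 − 17 = 14 days remain after March 17, 1902; 56 − 14 = 42 left.
April 1902 has 30 days: 42 − 30 = 12 left.
12 days into May 1902 → May 12, 1902.

May 12, 1902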